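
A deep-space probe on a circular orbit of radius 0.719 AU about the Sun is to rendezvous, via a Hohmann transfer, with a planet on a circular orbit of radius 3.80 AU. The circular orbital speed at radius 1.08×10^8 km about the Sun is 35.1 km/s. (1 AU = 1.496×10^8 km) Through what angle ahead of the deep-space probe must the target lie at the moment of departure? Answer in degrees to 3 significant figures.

From the circular-orbit relation v² = μ/r at r = 1.08×10^8 km: μ = v²r = (35.1)² × 1.08×10^8 = 1.33057×10^11 km³/s².
In km: r₁ = 0.719 × 1.496×10^8 = 1.075624×10^8 km; r₂ = 3.80 × 1.496×10^8 = 5.6848×10^8 km.
Semi-major axis of the transfer orbit: a_t = (1.075624×10^8 + 5.6848×10^8)/2 = 3.380212×10^8 km.
Transfer time t = π√(a_t³/μ) = 5.3524×10^7 s.
The target's mean motion on its circular orbit is ω₂ = √(μ/r₂³) = 2.6912×10^-8 rad/s.
Angle swept by the target during transfer: ω₂·t = 1.4404 rad = 82.53°.
Arrival is 180° from departure on the ellipse, so φ = 180° − 82.53° = 97.5°.

φ = 97.5°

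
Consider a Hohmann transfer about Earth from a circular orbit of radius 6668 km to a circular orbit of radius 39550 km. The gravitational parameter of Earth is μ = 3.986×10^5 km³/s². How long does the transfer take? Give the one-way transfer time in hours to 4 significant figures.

t = 4.856 hours

Transfer-ellipse semi-major axis a_t = (r₁ + r₂)/2 = (6668 + 39550)/2 = 23109 km.
By Kepler's third law the transfer-orbit period is T = 2π√(a_t³/μ), so t = T/2 = 17480 s.
Converting: 17480 s ÷ 3600 s/hour = 4.856 hours.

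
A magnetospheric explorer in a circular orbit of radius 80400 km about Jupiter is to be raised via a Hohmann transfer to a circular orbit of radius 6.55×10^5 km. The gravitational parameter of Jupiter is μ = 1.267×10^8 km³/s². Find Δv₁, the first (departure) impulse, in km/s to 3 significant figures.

Δv₁ = 13.3 km/s

Semi-major axis of the transfer orbit: a_t = (80400 + 6.550×10^5)/2 = 3.677×10^5 km.
On the circular orbit at r = 80400 km, v_c = √(μ/r) = 39.697 km/s.
Vis-viva on the transfer ellipse at r = 80400 km gives v_t = √[μ(2/r − 1/a_t)] = 52.983 km/s.
Δv₁ = |v_t − v_c| = |52.983 − 39.697| = 13.29 km/s.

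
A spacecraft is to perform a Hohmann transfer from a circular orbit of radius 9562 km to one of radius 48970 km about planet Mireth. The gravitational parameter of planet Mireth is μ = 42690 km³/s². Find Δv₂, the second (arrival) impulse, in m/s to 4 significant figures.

Δv₂ = 400.0 m/s

Transfer-ellipse semi-major axis a_t = (r₁ + r₂)/2 = (9562 + 48970)/2 = 29266 km.
Circular speed at r = 48970 km: v_c = √(μ/r) = 0.9337 km/s.
Transfer-orbit speed at the same r (vis-viva, a = a_t): v_t = √[μ(2/r − 1/a_t)] = 0.5337 km/s.
Δv₂ = |v_t − v_c| = |0.5337 − 0.9337| = 0.4000 km/s.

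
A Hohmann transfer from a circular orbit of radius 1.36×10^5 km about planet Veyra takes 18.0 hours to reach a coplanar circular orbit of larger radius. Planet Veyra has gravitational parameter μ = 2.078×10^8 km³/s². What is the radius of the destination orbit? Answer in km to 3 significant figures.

Transfer time t = 18.0 hours = 64800 s, and t = π√(a_t³/μ).
So a_t = (μ t²/π²)^(1/3) = (2.078×10^8 × (64800)² / π²)^(1/3) = 4.4548×10^5 km.
Since a_t = (r₁ + r₂)/2, r₂ = 2a_t − r₁ = 2×4.4548×10^5 − 1.360×10^5 = 7.5496×10^5 km.

r₂ = 7.55×10^5 km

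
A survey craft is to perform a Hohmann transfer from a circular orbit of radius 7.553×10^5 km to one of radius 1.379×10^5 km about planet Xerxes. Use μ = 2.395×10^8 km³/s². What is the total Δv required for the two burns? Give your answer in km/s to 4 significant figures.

Transfer-ellipse semi-major axis a_t = (r₁ + r₂)/2 = (7.553×10^5 + 1.379×10^5)/2 = 4.466×10^5 km.
At r₁ the circular-orbit speed is v₁ = √(μ/r₁) = 17.807 km/s.
On the transfer ellipse at r₁, v² = μ(2/r − 1/a) gives v_a = √[μ(2/r₁ − 1/a_t)] = 9.8950 km/s.
First burn Δv₁ = |v_a − v₁| = 7.912 km/s.
Circular speed at r₂: v₂ = √(μ/r₂) = 41.675 km/s.
Transfer-orbit speed at r₂: v_p = √[μ(2/r₂ − 1/a_t)] = 54.196 km/s.
Second burn Δv₂ = |v₂ − v_p| = 12.52 km/s.
Δv = Δv₁ + Δv₂ = 7.912 + 12.52 = 20.43 km/s.

Δv = 20.43 km/s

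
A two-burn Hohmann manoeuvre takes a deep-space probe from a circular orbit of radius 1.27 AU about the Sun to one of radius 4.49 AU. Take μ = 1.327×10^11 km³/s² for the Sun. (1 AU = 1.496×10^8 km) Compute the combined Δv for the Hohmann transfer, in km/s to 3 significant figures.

Δv = 11.3 km/s

In km: r₁ = 1.27 × 1.496×10^8 = 1.89992×10^8 km; r₂ = 4.49 × 1.496×10^8 = 6.71704×10^8 km.
Transfer-ellipse semi-major axis a_t = (r₁ + r₂)/2 = (1.89992×10^8 + 6.71704×10^8)/2 = 4.30848×10^8 km.
Circular speed at r₁: v₁ = √(μ/r₁) = √(1.327×10^11/1.89992×10^8) = 26.43 km/s.
Transfer-orbit speed at r₁ (v² = μ(2/r − 1/a)): v_p = √[μ(2/r₁ − 1/a_t)] = 33.00 km/s.
First burn Δv₁ = |v_p − v₁| = 6.570 km/s.
Circular speed at r₂: v₂ = √(μ/r₂) = 14.056 km/s.
Transfer-orbit speed at r₂: v_a = √[μ(2/r₂ − 1/a_t)] = 9.3337 km/s.
Second burn Δv₂ = |v₂ − v_a| = 4.722 km/s.
Total Δv = Δv₁ + Δv₂ = 11.29 km/s.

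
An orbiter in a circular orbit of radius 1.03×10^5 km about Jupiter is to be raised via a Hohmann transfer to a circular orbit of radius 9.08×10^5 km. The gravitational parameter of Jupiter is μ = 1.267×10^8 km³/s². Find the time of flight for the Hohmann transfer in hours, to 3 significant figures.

t = 27.9 hours

The Hohmann ellipse has a_t = (r₁ + r₂)/2 = 5.055×10^5 km.
By Kepler's third law the transfer-orbit period is T = 2π√(a_t³/μ), so t = T/2 = 1.003×10^5 s.
Converting: 1.003×10^5 s ÷ 3600 s/hour = 27.9 hours.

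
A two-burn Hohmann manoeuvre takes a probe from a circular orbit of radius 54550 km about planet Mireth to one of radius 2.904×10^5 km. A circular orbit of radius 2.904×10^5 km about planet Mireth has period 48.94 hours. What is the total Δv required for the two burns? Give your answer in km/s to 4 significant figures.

From Kepler's third law T² = 4π²r³/μ at r = 2.904×10^5 km, T = 48.94 hours = 48.94 × 3600 s = 1.76184×10^5 s: μ = 4π²r³/T² = 3.11470×10^7 km³/s².
Transfer-ellipse semi-major axis a_t = (r₁ + r₂)/2 = (54550 + 2.904×10^5)/2 = 1.72475×10^5 km.
Circular speed at r₁: v₁ = √(μ/r₁) = √(3.11470×10^7/54550) = 23.895 km/s.
On the transfer ellipse at r₁, vis-viva equation gives v_p = √[μ(2/r₁ − 1/a_t)] = 31.006 km/s.
First burn Δv₁ = |v_p − v₁| = 7.111 km/s.
Circular speed at r₂: v₂ = √(μ/r₂) = 10.356 km/s.
Transfer-orbit speed at r₂: v_a = √[μ(2/r₂ − 1/a_t)] = 5.8243 km/s.
Second burn Δv₂ = |v₂ − v_a| = 4.532 km/s.
Total Δv = Δv₁ + Δv₂ = 11.64 km/s.

Δv = 11.64 km/s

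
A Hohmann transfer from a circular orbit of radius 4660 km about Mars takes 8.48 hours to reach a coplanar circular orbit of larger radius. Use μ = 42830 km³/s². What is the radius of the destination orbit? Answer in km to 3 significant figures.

Transfer time t = 8.48 hours = 30528 s, and t = π√(a_t³/μ).
So a_t = (μ t²/π²)^(1/3) = (42830 × (30528)² / π²)^(1/3) = 15932 km.
Since a_t = (r₁ + r₂)/2, r₂ = 2a_t − r₁ = 2×15932 − 4660 = 27204 km.

r₂ = 27200 km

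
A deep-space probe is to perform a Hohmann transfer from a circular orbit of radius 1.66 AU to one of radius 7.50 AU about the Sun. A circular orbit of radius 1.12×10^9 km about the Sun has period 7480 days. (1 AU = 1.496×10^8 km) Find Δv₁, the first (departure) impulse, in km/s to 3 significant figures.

From Kepler's third law T² = 4π²r³/μ at r = 1.12×10^9 km, T = 7480 days = 7480 × 86400 s = 6.46272×10^8 s: μ = 4π²r³/T² = 1.32795×10^11 km³/s².
In km: r₁ = 1.66 × 1.496×10^8 = 2.48336×10^8 km; r₂ = 7.50 × 1.496×10^8 = 1.122×10^9 km.
The Hohmann ellipse has a_t = (r₁ + r₂)/2 = 6.85168×10^8 km.
On the circular orbit at r = 2.48336×10^8 km, v_c = √(μ/r) = 23.1245 km/s.
Vis-viva on the transfer ellipse at r = 2.48336×10^8 km gives v_t = √[μ(2/r − 1/a_t)] = 29.5917 km/s.
Δv₁ = |v_t − v_c| = |29.5917 − 23.1245| = 6.467 km/s.

Δv₁ = 6.47 km/s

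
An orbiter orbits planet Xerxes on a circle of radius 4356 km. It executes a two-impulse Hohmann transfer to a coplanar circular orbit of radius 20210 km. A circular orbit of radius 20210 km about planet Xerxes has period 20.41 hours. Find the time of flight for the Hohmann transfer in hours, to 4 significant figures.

From Kepler's third law T² = 4π²r³/μ at r = 20210 km, T = 20.41 hours = 20.41 × 3600 s = 73476 s: μ = 4π²r³/T² = 60362.6 km³/s².
Transfer-ellipse semi-major axis a_t = (r₁ + r₂)/2 = (4356 + 20210)/2 = 12283 km.
Transfer time t = π√(a_t³/μ) = π√((12283)³ / 60362.6) = 17407 s.
Converting: 17407 s ÷ 3600 s/hour = 4.835 hours.

t = 4.835 hours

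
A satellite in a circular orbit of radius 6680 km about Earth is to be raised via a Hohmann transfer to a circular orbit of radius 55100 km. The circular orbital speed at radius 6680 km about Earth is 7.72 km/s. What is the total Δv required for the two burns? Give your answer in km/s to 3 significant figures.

From the circular-orbit relation v² = μ/r at r = 6680 km: μ = v²r = (7.72)² × 6680 = 3.98117×10^5 km³/s².
Semi-major axis of the transfer orbit: a_t = (6680 + 55100)/2 = 30890 km.
At r₁ the circular-orbit speed is v₁ = √(μ/r₁) = 7.7200 km/s.
Transfer-orbit speed at r₁ (v² = μ(2/r − 1/a)): v_p = √[μ(2/r₁ − 1/a_t)] = 10.311 km/s.
First burn Δv₁ = |v_p − v₁| = 2.591 km/s.
Circular speed at r₂: v₂ = √(μ/r₂) = 2.688 km/s.
Transfer-orbit speed at r₂: v_a = √[μ(2/r₂ − 1/a_t)] = 1.250 km/s.
Second burn Δv₂ = |v₂ − v_a| = 1.438 km/s.
Total Δv = Δv₁ + Δv₂ = 4.029 km/s.

Δv = 4.03 km/s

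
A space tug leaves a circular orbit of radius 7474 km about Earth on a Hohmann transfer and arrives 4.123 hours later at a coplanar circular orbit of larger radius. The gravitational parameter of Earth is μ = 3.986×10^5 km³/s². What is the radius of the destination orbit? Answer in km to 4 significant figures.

r₂ = 33970 km

Transfer time t = 4.123 hours = 14842.8 s, and t = π√(a_t³/μ).
So a_t = (μ t²/π²)^(1/3) = (3.986×10^5 × (14842.8)² / π²)^(1/3) = 20722 km.
Since a_t = (r₁ + r₂)/2, r₂ = 2a_t − r₁ = 2×20722 − 7474 = 33970 km.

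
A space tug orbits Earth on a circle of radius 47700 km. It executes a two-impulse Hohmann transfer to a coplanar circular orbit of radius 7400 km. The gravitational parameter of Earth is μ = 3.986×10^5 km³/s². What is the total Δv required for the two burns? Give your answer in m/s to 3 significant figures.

The Hohmann ellipse has a_t = (r₁ + r₂)/2 = 27550 km.
Circular speed at r₁: v₁ = √(μ/r₁) = √(3.986×10^5/47700) = 2.89074 km/s.
Transfer-orbit speed at r₁ (vis-viva): v_a = √[μ(2/r₁ − 1/a_t)] = 1.49818 km/s.
First burn Δv₁ = |v_a − v₁| = 1.39256 km/s.
Circular speed at r₂: v₂ = √(μ/r₂) = 7.33927 km/s.
Transfer-orbit speed at r₂: v_p = √[μ(2/r₂ − 1/a_t)] = 9.65720 km/s.
Second burn Δv₂ = |v₂ − v_p| = 2.31793 km/s.
Total Δv = Δv₁ + Δv₂ = 3.710 km/s.

Δv = 3710 m/s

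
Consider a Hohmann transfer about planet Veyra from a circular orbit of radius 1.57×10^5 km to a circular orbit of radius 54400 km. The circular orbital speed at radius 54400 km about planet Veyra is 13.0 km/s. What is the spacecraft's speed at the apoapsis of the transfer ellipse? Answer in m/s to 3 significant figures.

From the circular-orbit relation v² = μ/r at r = 54400 km: μ = v²r = (13.0)² × 54400 = 9.19360×10^6 km³/s².
The Hohmann ellipse has a_t = (r₁ + r₂)/2 = 1.057×10^5 km.
The apoapsis of the transfer ellipse is at r = 1.570×10^5 km.
From the vis-viva equation, v = √[μ(2/r − 1/a_t)] = 5.490 km/s.

v = 5490 m/s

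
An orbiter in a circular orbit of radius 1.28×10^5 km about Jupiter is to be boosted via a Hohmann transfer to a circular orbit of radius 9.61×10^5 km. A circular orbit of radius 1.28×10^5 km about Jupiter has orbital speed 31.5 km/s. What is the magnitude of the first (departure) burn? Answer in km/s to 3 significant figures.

Δv₁ = 10.3 km/s

From the circular-orbit relation v² = μ/r at r = 1.28×10^5 km: μ = v²r = (31.5)² × 1.28×10^5 = 1.27008×10^8 km³/s².
The Hohmann ellipse has a_t = (r₁ + r₂)/2 = 5.445×10^5 km.
On the circular orbit at r = 1.280×10^5 km, v_c = √(μ/r) = 31.50 km/s.
Transfer-orbit speed at the same r (vis-viva, a = a_t): v_t = √[μ(2/r − 1/a_t)] = 41.85 km/s.
Δv₁ = |v_t − v_c| = |41.85 − 31.50| = 10.35 km/s.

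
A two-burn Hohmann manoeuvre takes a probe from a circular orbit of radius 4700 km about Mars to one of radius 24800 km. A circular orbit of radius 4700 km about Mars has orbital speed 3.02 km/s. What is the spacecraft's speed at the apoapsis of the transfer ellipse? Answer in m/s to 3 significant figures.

v = 742 m/s

From the circular-orbit relation v² = μ/r at r = 4700 km: μ = v²r = (3.02)² × 4700 = 42865.9 km³/s².
Transfer-ellipse semi-major axis a_t = (r₁ + r₂)/2 = (4700 + 24800)/2 = 14750 km.
At apoapsis, r = 24800 km.
Vis-viva: v = √[μ(2/r − 1/a_t)] = √[42865.9 × (2/24800 − 1/14750)] = 0.7421 km/s.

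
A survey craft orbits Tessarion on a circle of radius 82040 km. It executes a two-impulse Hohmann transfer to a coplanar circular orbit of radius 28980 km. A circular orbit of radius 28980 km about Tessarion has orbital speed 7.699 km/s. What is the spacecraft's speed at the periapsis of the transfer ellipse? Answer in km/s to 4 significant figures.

From the circular-orbit relation v² = μ/r at r = 28980 km: μ = v²r = (7.699)² × 28980 = 1.71778×10^6 km³/s².
Semi-major axis of the transfer orbit: a_t = (82040 + 28980)/2 = 55510 km.
The periapsis of the transfer ellipse is at r = 28980 km.
Applying v² = μ(2/r − 1/a_t): v = 9.360 km/s.

v = 9.360 km/s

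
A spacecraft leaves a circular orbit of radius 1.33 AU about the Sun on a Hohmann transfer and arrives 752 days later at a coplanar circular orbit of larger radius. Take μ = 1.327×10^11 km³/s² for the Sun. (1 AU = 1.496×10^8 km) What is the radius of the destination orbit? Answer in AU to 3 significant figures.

In km: r₁ = 1.33 × 1.496×10^8 = 1.98968×10^8 km.
Transfer time t = 752 days = 6.49728×10^7 s, and t = π√(a_t³/μ).
So a_t = (μ t²/π²)^(1/3) = (1.327×10^11 × (6.49728×10^7)² / π²)^(1/3) = 3.8431×10^8 km.
Since a_t = (r₁ + r₂)/2, r₂ = 2a_t − r₁ = 2×3.8431×10^8 − 1.98968×10^8 = 5.69652×10^8 km.
In AU: r₂ = 5.69652×10^8 / 1.496×10^8 = 3.81 AU.

r₂ = 3.81 AU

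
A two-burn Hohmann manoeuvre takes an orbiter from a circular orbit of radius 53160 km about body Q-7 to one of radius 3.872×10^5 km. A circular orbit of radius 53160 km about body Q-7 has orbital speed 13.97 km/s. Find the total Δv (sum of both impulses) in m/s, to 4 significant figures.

Δv = 7189 m/s

From the circular-orbit relation v² = μ/r at r = 53160 km: μ = v²r = (13.97)² × 53160 = 1.03748×10^7 km³/s².
Transfer-ellipse semi-major axis a_t = (r₁ + r₂)/2 = (53160 + 3.872×10^5)/2 = 2.2018×10^5 km.
Circular speed at r₁: v₁ = √(μ/r₁) = √(1.03748×10^7/53160) = 13.970 km/s.
Transfer-orbit speed at r₁ (vis-viva): v_p = √[μ(2/r₁ − 1/a_t)] = 18.526 km/s.
First burn Δv₁ = |v_p − v₁| = 4.556 km/s.
At r₂, v₂ = √(μ/r₂) = 5.176 km/s.
Transfer-orbit speed at r₂: v_a = √[μ(2/r₂ − 1/a_t)] = 2.543 km/s.
Second burn Δv₂ = |v₂ − v_a| = 2.633 km/s.
Total Δv = Δv₁ + Δv₂ = 7.189 km/s.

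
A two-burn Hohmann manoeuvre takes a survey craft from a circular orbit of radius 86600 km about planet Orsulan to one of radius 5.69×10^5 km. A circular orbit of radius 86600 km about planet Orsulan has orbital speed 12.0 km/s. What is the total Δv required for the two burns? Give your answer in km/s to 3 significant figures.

From the circular-orbit relation v² = μ/r at r = 86600 km: μ = v²r = (12.0)² × 86600 = 1.24704×10^7 km³/s².
Transfer-ellipse semi-major axis a_t = (r₁ + r₂)/2 = (86600 + 5.690×10^5)/2 = 3.278×10^5 km.
At r₁ the circular-orbit speed is v₁ = √(μ/r₁) = 12.00 km/s.
On the transfer ellipse at r₁, vis-viva gives v_p = √[μ(2/r₁ − 1/a_t)] = 15.81 km/s.
First burn Δv₁ = |v_p − v₁| = 3.810 km/s.
At r₂, v₂ = √(μ/r₂) = 4.681 km/s.
Transfer-orbit speed at r₂: v_a = √[μ(2/r₂ − 1/a_t)] = 2.406 km/s.
Second burn Δv₂ = |v₂ − v_a| = 2.275 km/s.
Total Δv = Δv₁ + Δv₂ = 6.085 km/s.

Δv = 6.09 km/s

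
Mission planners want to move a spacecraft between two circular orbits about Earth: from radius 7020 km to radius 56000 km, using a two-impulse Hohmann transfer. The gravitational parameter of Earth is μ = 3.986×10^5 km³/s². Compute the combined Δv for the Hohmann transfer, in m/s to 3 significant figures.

Δv = 3920 m/s

Semi-major axis of the transfer orbit: a_t = (7020 + 56000)/2 = 31510 km.
Circular speed at r₁: v₁ = √(μ/r₁) = √(3.986×10^5/7020) = 7.5353 km/s.
Transfer-orbit speed at r₁ (v² = μ(2/r − 1/a)): v_p = √[μ(2/r₁ − 1/a_t)] = 10.045 km/s.
First burn Δv₁ = |v_p − v₁| = 2.510 km/s.
Circular speed at r₂: v₂ = √(μ/r₂) = 2.668 km/s.
Transfer-orbit speed at r₂: v_a = √[μ(2/r₂ − 1/a_t)] = 1.259 km/s.
Second burn Δv₂ = |v₂ − v_a| = 1.409 km/s.
Δv = Δv₁ + Δv₂ = 2.510 + 1.409 = 3.919 km/s.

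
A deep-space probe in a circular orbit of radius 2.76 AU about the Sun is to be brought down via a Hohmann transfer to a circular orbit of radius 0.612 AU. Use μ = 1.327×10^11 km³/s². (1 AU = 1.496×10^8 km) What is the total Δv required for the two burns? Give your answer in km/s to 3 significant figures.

Δv = 17.8 km/s

In km: r₁ = 2.76 × 1.496×10^8 = 4.12896×10^8 km; r₂ = 0.612 × 1.496×10^8 = 9.15552×10^7 km.
The Hohmann ellipse has a_t = (r₁ + r₂)/2 = 2.522256×10^8 km.
At r₁ the circular-orbit speed is v₁ = √(μ/r₁) = 17.927 km/s.
On the transfer ellipse at r₁, vis-viva equation gives v_a = √[μ(2/r₁ − 1/a_t)] = 10.801 km/s.
First burn Δv₁ = |v_a − v₁| = 7.126 km/s.
Circular speed at r₂: v₂ = √(μ/r₂) = 38.07 km/s.
Transfer-orbit speed at r₂: v_p = √[μ(2/r₂ − 1/a_t)] = 48.71 km/s.
Second burn Δv₂ = |v₂ − v_p| = 10.64 km/s.
Δv = Δv₁ + Δv₂ = 7.126 + 10.64 = 17.77 km/s.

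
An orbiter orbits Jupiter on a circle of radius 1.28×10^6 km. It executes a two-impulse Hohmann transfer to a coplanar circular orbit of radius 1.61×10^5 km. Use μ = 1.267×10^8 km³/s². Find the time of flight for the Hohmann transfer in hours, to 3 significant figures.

t = 47.4 hours

The Hohmann ellipse has a_t = (r₁ + r₂)/2 = 7.205×10^5 km.
Transfer time t = π√(a_t³/μ) = π√((7.205×10^5)³ / 1.267×10^8) = 1.707×10^5 s.
Converting: 1.707×10^5 s ÷ 3600 s/hour = 47.4 hours.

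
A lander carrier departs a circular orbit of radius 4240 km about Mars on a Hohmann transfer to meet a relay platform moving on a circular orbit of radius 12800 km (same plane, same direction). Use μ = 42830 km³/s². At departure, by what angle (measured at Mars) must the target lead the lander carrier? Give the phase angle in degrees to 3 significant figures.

Semi-major axis of the transfer orbit: a_t = (4240 + 12800)/2 = 8520 km.
The half-period of the transfer ellipse is t = π√(a_t³/μ) = 11938 s.
The target's mean motion on its circular orbit is ω₂ = √(μ/r₂³) = 1.4291×10^-4 rad/s.
Angle swept by the target during transfer: ω₂·t = 1.70606 rad = 97.75004°.
The lander carrier traverses 180° on the transfer ellipse, so the target must lead by 180° − 97.75004° = 82.2°.

φ = 82.2°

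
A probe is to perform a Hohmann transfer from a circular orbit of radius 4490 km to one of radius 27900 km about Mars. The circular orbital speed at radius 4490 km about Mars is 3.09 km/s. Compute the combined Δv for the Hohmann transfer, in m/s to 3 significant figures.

Δv = 1550 m/s

From the circular-orbit relation v² = μ/r at r = 4490 km: μ = v²r = (3.09)² × 4490 = 42871.0 km³/s².
Transfer-ellipse semi-major axis a_t = (r₁ + r₂)/2 = (4490 + 27900)/2 = 16195 km.
At r₁ the circular-orbit speed is v₁ = √(μ/r₁) = 3.0900 km/s.
Transfer-orbit speed at r₁ (vis-viva equation): v_p = √[μ(2/r₁ − 1/a_t)] = 4.0557 km/s.
First burn Δv₁ = |v_p − v₁| = 0.9657 km/s.
At r₂, v₂ = √(μ/r₂) = 1.2396 km/s.
Transfer-orbit speed at r₂: v_a = √[μ(2/r₂ − 1/a_t)] = 0.65270 km/s.
Second burn Δv₂ = |v₂ − v_a| = 0.5869 km/s.
Δv = Δv₁ + Δv₂ = 0.9657 + 0.5869 = 1.553 km/s.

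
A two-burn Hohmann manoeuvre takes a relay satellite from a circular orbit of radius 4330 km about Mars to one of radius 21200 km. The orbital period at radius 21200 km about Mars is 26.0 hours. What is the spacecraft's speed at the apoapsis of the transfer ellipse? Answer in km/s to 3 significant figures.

From Kepler's third law T² = 4π²r³/μ at r = 21200 km, T = 26.0 hours = 26.0 × 3600 s = 93600 s: μ = 4π²r³/T² = 42935.4 km³/s².
Transfer-ellipse semi-major axis a_t = (r₁ + r₂)/2 = (4330 + 21200)/2 = 12765 km.
At apoapsis, r = 21200 km.
From the vis-viva equation, v = √[μ(2/r − 1/a_t)] = 0.8288 km/s.

v = 0.829 km/s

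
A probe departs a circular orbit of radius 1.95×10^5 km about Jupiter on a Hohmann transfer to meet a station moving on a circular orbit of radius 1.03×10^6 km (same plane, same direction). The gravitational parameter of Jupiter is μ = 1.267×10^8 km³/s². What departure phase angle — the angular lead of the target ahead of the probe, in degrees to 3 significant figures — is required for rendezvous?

The Hohmann ellipse has a_t = (r₁ + r₂)/2 = 6.125×10^5 km.
Transfer time t = π√(a_t³/μ) = 1.33789×10^5 s.
The target's mean motion on its circular orbit is ω₂ = √(μ/r₂³) = 1.07679×10^-5 rad/s.
Angle swept by the target during transfer: ω₂·t = 1.4406 rad = 82.54°.
The probe traverses 180° on the transfer ellipse, so the target must lead by 180° − 82.54° = 97.5°.

φ = 97.5°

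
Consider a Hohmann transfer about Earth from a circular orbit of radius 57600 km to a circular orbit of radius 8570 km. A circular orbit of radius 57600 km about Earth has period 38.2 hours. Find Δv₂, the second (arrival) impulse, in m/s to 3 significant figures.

From Kepler's third law T² = 4π²r³/μ at r = 57600 km, T = 38.2 hours = 38.2 × 3600 s = 1.3752×10^5 s: μ = 4π²r³/T² = 3.98929×10^5 km³/s².
Semi-major axis of the transfer orbit: a_t = (57600 + 8570)/2 = 33085 km.
On the circular orbit at r = 8570 km, v_c = √(μ/r) = 6.8227 km/s.
Transfer-orbit speed at the same r (vis-viva, a = a_t): v_t = √[μ(2/r − 1/a_t)] = 9.0023 km/s.
Δv₂ = |v_t − v_c| = |9.0023 − 6.8227| = 2.180 km/s.

Δv₂ = 2180 m/s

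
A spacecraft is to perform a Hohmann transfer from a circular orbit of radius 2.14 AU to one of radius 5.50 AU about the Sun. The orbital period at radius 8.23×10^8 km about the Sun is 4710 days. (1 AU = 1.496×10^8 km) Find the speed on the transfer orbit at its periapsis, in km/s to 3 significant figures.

v = 24.4 km/s

From Kepler's third law T² = 4π²r³/μ at r = 8.23×10^8 km, T = 4710 days = 4710 × 86400 s = 4.06944×10^8 s: μ = 4π²r³/T² = 1.32889×10^11 km³/s².
In km: r₁ = 2.14 × 1.496×10^8 = 3.20144×10^8 km; r₂ = 5.50 × 1.496×10^8 = 8.228×10^8 km.
The Hohmann ellipse has a_t = (r₁ + r₂)/2 = 5.71472×10^8 km.
At periapsis, r = 3.20144×10^8 km.
Vis-viva: v = √[μ(2/r − 1/a_t)] = √[1.32889×10^11 × (2/3.20144×10^8 − 1/5.71472×10^8)] = 24.45 km/s.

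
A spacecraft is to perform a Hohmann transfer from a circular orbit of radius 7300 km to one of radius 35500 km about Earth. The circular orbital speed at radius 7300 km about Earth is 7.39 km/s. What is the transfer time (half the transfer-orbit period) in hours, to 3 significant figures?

From the circular-orbit relation v² = μ/r at r = 7300 km: μ = v²r = (7.39)² × 7300 = 3.98668×10^5 km³/s².
The Hohmann ellipse has a_t = (r₁ + r₂)/2 = 21400 km.
Half the transfer-orbit period gives t = π√(a_t³/μ) = 15580 s.
Converting: 15580 s ÷ 3600 s/hour = 4.33 hours.

t = 4.33 hours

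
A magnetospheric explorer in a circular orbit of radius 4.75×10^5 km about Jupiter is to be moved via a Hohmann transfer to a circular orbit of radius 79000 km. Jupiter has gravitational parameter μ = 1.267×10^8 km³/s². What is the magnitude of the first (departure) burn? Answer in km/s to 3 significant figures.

Δv₁ = 7.61 km/s

Transfer-ellipse semi-major axis a_t = (r₁ + r₂)/2 = (4.750×10^5 + 79000)/2 = 2.770×10^5 km.
Circular speed at r = 4.750×10^5 km: v_c = √(μ/r) = 16.332 km/s.
Transfer-orbit speed at the same r (vis-viva, a = a_t): v_t = √[μ(2/r − 1/a_t)] = 8.7220 km/s.
Δv₁ = |v_t − v_c| = |8.7220 − 16.332| = 7.610 km/s.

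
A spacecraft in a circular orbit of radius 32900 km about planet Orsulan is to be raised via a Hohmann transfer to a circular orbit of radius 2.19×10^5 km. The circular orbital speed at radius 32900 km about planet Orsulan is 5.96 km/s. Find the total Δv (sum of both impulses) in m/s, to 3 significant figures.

From the circular-orbit relation v² = μ/r at r = 32900 km: μ = v²r = (5.96)² × 32900 = 1.16866×10^6 km³/s².
Transfer-ellipse semi-major axis a_t = (r₁ + r₂)/2 = (32900 + 2.190×10^5)/2 = 1.2595×10^5 km.
At r₁ the circular-orbit speed is v₁ = √(μ/r₁) = 5.960 km/s.
On the transfer ellipse at r₁, vis-viva equation gives v_p = √[μ(2/r₁ − 1/a_t)] = 7.859 km/s.
First burn Δv₁ = |v_p − v₁| = 1.899 km/s.
Circular speed at r₂: v₂ = √(μ/r₂) = 2.310 km/s.
Transfer-orbit speed at r₂: v_a = √[μ(2/r₂ − 1/a_t)] = 1.181 km/s.
Second burn Δv₂ = |v₂ − v_a| = 1.129 km/s.
Δv = Δv₁ + Δv₂ = 1.899 + 1.129 = 3.028 km/s.

Δv = 3030 m/s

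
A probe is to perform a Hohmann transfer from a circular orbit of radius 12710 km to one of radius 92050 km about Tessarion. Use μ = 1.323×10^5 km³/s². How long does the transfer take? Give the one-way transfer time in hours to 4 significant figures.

t = 28.76 hours

The Hohmann ellipse has a_t = (r₁ + r₂)/2 = 52380 km.
Transfer time t = π√(a_t³/μ) = π√((52380)³ / 1.323×10^5) = 1.0354×10^5 s.
Converting: 1.0354×10^5 s ÷ 3600 s/hour = 28.76 hours.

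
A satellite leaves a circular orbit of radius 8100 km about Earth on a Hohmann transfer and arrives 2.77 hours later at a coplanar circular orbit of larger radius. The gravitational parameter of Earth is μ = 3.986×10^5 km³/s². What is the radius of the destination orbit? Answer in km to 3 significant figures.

Transfer time t = 2.77 hours = 9972 s, and t = π√(a_t³/μ).
So a_t = (μ t²/π²)^(1/3) = (3.986×10^5 × (9972)² / π²)^(1/3) = 15895 km.
Since a_t = (r₁ + r₂)/2, r₂ = 2a_t − r₁ = 2×15895 − 8100 = 23690 km.

r₂ = 23700 km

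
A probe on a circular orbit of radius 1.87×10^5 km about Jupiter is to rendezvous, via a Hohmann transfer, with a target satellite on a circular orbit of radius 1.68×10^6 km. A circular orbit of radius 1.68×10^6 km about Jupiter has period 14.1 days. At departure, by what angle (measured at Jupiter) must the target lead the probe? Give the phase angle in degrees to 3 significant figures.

From Kepler's third law T² = 4π²r³/μ at r = 1.68×10^6 km, T = 14.1 days = 14.1 × 86400 s = 1.21824×10^6 s: μ = 4π²r³/T² = 1.26131×10^8 km³/s².
Transfer-ellipse semi-major axis a_t = (r₁ + r₂)/2 = (1.870×10^5 + 1.680×10^6)/2 = 9.335×10^5 km.
The half-period of the transfer ellipse is t = π√(a_t³/μ) = 2.52296×10^5 s.
Target angular speed ω₂ = √(μ/r₂³) = 5.15759×10^-6 rad/s.
Angle swept by the target during transfer: ω₂·t = 1.30124 rad = 74.56°.
The probe traverses 180° on the transfer ellipse, so the target must lead by 180° − 74.56° = 105°.

φ = 105°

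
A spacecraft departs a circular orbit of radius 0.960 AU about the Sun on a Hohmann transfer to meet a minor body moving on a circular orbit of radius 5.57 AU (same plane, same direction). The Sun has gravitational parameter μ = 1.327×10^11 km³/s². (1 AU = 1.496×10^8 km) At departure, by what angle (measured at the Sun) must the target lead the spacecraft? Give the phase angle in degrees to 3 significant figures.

In km: r₁ = 0.960 × 1.496×10^8 = 1.43616×10^8 km; r₂ = 5.57 × 1.496×10^8 = 8.33272×10^8 km.
Semi-major axis of the transfer orbit: a_t = (1.43616×10^8 + 8.33272×10^8)/2 = 4.88444×10^8 km.
The half-period of the transfer ellipse is t = π√(a_t³/μ) = 9.30972×10^7 s.
The target's mean motion on its circular orbit is ω₂ = √(μ/r₂³) = 1.51445×10^-8 rad/s.
Angle swept by the target during transfer: ω₂·t = 1.4099 rad = 80.78°.
Arrival is 180° from departure on the ellipse, so φ = 180° − 80.78° = 99.2°.

φ = 99.2°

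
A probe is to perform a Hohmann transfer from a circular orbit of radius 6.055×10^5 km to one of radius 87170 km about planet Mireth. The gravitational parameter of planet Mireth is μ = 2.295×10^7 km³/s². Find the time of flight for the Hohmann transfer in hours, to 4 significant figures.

Transfer-ellipse semi-major axis a_t = (r₁ + r₂)/2 = (6.055×10^5 + 87170)/2 = 3.46335×10^5 km.
By Kepler's third law the transfer-orbit period is T = 2π√(a_t³/μ), so t = T/2 = 1.3366×10^5 s.
Converting: 1.3366×10^5 s ÷ 3600 s/hour = 37.13 hours.

t = 37.13 hours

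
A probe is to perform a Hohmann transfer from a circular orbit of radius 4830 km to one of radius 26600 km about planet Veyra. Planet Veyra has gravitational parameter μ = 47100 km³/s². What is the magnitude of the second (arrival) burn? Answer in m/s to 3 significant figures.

Δv₂ = 593 m/s

The Hohmann ellipse has a_t = (r₁ + r₂)/2 = 15715 km.
On the circular orbit at r = 26600 km, v_c = √(μ/r) = 1.3307 km/s.
Transfer-orbit speed at the same r (vis-viva, a = a_t): v_t = √[μ(2/r − 1/a_t)] = 0.73771 km/s.
Δv₂ = |v_t − v_c| = |0.73771 − 1.3307| = 0.5930 km/s.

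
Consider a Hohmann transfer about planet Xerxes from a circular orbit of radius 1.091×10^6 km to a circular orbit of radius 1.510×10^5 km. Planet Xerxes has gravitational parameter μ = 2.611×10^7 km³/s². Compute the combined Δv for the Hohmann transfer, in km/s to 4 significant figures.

Transfer-ellipse semi-major axis a_t = (r₁ + r₂)/2 = (1.091×10^6 + 1.510×10^5)/2 = 6.210×10^5 km.
Circular speed at r₁: v₁ = √(μ/r₁) = √(2.611×10^7/1.091×10^6) = 4.89205 km/s.
On the transfer ellipse at r₁, vis-viva equation gives v_a = √[μ(2/r₁ − 1/a_t)] = 2.41231 km/s.
First burn Δv₁ = |v_a − v₁| = 2.4797 km/s.
At r₂, v₂ = √(μ/r₂) = 13.1497 km/s.
Transfer-orbit speed at r₂: v_p = √[μ(2/r₂ − 1/a_t)] = 17.4294 km/s.
Second burn Δv₂ = |v₂ − v_p| = 4.2797 km/s.
Total Δv = Δv₁ + Δv₂ = 6.759 km/s.

Δv = 6.759 km/s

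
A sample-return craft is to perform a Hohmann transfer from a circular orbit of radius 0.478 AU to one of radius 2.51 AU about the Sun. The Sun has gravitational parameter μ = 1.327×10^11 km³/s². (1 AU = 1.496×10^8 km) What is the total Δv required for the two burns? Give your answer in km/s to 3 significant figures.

In km: r₁ = 0.478 × 1.496×10^8 = 7.15088×10^7 km; r₂ = 2.51 × 1.496×10^8 = 3.75496×10^8 km.
Semi-major axis of the transfer orbit: a_t = (7.15088×10^7 + 3.75496×10^8)/2 = 2.235024×10^8 km.
At r₁ the circular-orbit speed is v₁ = √(μ/r₁) = 43.078 km/s.
Transfer-orbit speed at r₁ (v² = μ(2/r − 1/a)): v_p = √[μ(2/r₁ − 1/a_t)] = 55.836 km/s.
First burn Δv₁ = |v_p − v₁| = 12.758 km/s.
Circular speed at r₂: v₂ = √(μ/r₂) = 18.7989 km/s.
Transfer-orbit speed at r₂: v_a = √[μ(2/r₂ − 1/a_t)] = 10.6334 km/s.
Second burn Δv₂ = |v₂ − v_a| = 8.1655 km/s.
Δv = Δv₁ + Δv₂ = 12.758 + 8.1655 = 20.92 km/s.

Δv = 20.9 km/s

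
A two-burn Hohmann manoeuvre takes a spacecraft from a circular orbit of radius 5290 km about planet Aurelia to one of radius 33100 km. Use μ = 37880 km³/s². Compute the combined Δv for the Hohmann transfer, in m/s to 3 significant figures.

Δv = 1350 m/s

Transfer-ellipse semi-major axis a_t = (r₁ + r₂)/2 = (5290 + 33100)/2 = 19195 km.
At r₁ the circular-orbit speed is v₁ = √(μ/r₁) = 2.676 km/s.
On the transfer ellipse at r₁, vis-viva equation gives v_p = √[μ(2/r₁ − 1/a_t)] = 3.514 km/s.
First burn Δv₁ = |v_p − v₁| = 0.8380 km/s.
Circular speed at r₂: v₂ = √(μ/r₂) = 1.0698 km/s.
Transfer-orbit speed at r₂: v_a = √[μ(2/r₂ − 1/a_t)] = 0.56160 km/s.
Second burn Δv₂ = |v₂ − v_a| = 0.5082 km/s.
Δv = Δv₁ + Δv₂ = 0.8380 + 0.5082 = 1.346 km/s.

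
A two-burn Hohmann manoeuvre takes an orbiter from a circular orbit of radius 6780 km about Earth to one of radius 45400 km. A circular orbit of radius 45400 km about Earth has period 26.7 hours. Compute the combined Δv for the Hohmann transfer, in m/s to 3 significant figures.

From Kepler's third law T² = 4π²r³/μ at r = 45400 km, T = 26.7 hours = 26.7 × 3600 s = 96120 s: μ = 4π²r³/T² = 3.99852×10^5 km³/s².
Semi-major axis of the transfer orbit: a_t = (6780 + 45400)/2 = 26090 km.
At r₁ the circular-orbit speed is v₁ = √(μ/r₁) = 7.67954 km/s.
On the transfer ellipse at r₁, vis-viva equation gives v_p = √[μ(2/r₁ − 1/a_t)] = 10.1304 km/s.
First burn Δv₁ = |v_p − v₁| = 2.451 km/s.
At r₂, v₂ = √(μ/r₂) = 2.968 km/s.
Transfer-orbit speed at r₂: v_a = √[μ(2/r₂ − 1/a_t)] = 1.513 km/s.
Second burn Δv₂ = |v₂ − v_a| = 1.455 km/s.
Total Δv = Δv₁ + Δv₂ = 3.906 km/s.

Δv = 3910 m/s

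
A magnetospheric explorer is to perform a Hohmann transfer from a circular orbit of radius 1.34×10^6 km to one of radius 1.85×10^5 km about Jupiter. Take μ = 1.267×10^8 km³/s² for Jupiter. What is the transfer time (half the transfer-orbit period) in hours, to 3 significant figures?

t = 51.6 hours

The Hohmann ellipse has a_t = (r₁ + r₂)/2 = 7.625×10^5 km.
By Kepler's third law the transfer-orbit period is T = 2π√(a_t³/μ), so t = T/2 = 1.858×10^5 s.
Converting: 1.858×10^5 s ÷ 3600 s/hour = 51.6 hours.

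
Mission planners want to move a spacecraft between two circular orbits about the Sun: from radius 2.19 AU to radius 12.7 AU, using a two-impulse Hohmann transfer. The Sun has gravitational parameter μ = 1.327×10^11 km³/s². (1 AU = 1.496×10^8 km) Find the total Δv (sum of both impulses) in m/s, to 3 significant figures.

In km: r₁ = 2.19 × 1.496×10^8 = 3.27624×10^8 km; r₂ = 12.7 × 1.496×10^8 = 1.89992×10^9 km.
Transfer-ellipse semi-major axis a_t = (r₁ + r₂)/2 = (3.27624×10^8 + 1.89992×10^9)/2 = 1.113772×10^9 km.
At r₁ the circular-orbit speed is v₁ = √(μ/r₁) = 20.13 km/s.
Transfer-orbit speed at r₁ (vis-viva equation): v_p = √[μ(2/r₁ − 1/a_t)] = 26.29 km/s.
First burn Δv₁ = |v_p − v₁| = 6.160 km/s.
Circular speed at r₂: v₂ = √(μ/r₂) = 8.3573 km/s.
Transfer-orbit speed at r₂: v_a = √[μ(2/r₂ − 1/a_t)] = 4.5327 km/s.
Second burn Δv₂ = |v₂ − v_a| = 3.825 km/s.
Total Δv = Δv₁ + Δv₂ = 9.985 km/s.

Δv = 9980 m/s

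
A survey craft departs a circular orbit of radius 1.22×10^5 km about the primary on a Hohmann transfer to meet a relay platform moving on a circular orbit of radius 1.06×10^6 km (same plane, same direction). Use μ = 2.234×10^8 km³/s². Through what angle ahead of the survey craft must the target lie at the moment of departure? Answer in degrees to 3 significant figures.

Semi-major axis of the transfer orbit: a_t = (1.220×10^5 + 1.060×10^6)/2 = 5.910×10^5 km.
The half-period of the transfer ellipse is t = π√(a_t³/μ) = 95500 s.
The target's mean motion on its circular orbit is ω₂ = √(μ/r₂³) = 1.370×10^-5 rad/s.
Angle swept by the target during transfer: ω₂·t = 1.308 rad = 74.94°.
The survey craft traverses 180° on the transfer ellipse, so the target must lead by 180° − 74.94° = 105°.

φ = 105°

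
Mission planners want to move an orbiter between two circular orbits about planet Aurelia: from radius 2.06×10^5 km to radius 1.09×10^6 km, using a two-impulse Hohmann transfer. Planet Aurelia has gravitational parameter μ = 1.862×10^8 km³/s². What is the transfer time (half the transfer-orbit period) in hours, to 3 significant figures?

The Hohmann ellipse has a_t = (r₁ + r₂)/2 = 6.480×10^5 km.
Transfer time t = π√(a_t³/μ) = π√((6.480×10^5)³ / 1.862×10^8) = 1.201×10^5 s.
Converting: 1.201×10^5 s ÷ 3600 s/hour = 33.4 hours.

t = 33.4 hours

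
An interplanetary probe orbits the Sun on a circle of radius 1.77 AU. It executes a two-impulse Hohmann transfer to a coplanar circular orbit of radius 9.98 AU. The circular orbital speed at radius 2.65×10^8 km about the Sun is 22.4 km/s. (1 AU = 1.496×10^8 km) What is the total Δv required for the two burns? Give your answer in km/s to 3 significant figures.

From the circular-orbit relation v² = μ/r at r = 2.65×10^8 km: μ = v²r = (22.4)² × 2.65×10^8 = 1.32966×10^11 km³/s².
In km: r₁ = 1.77 × 1.496×10^8 = 2.64792×10^8 km; r₂ = 9.98 × 1.496×10^8 = 1.493008×10^9 km.
The Hohmann ellipse has a_t = (r₁ + r₂)/2 = 8.789×10^8 km.
Circular speed at r₁: v₁ = √(μ/r₁) = √(1.32966×10^11/2.64792×10^8) = 22.4088 km/s.
Transfer-orbit speed at r₁ (vis-viva): v_p = √[μ(2/r₁ − 1/a_t)] = 29.2065 km/s.
First burn Δv₁ = |v_p − v₁| = 6.7977 km/s.
Circular speed at r₂: v₂ = √(μ/r₂) = 9.4371 km/s.
Transfer-orbit speed at r₂: v_a = √[μ(2/r₂ − 1/a_t)] = 5.1799 km/s.
Second burn Δv₂ = |v₂ − v_a| = 4.2572 km/s.
Δv = Δv₁ + Δv₂ = 6.7977 + 4.2572 = 11.05 km/s.

Δv = 11.1 km/s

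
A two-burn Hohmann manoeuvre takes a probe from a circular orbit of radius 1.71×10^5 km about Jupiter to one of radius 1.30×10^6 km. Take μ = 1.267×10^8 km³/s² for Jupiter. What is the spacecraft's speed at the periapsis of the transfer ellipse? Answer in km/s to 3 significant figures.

The Hohmann ellipse has a_t = (r₁ + r₂)/2 = 7.355×10^5 km.
The periapsis of the transfer ellipse is at r = 1.710×10^5 km.
Applying v² = μ(2/r − 1/a_t): v = 36.19 km/s.

v = 36.2 km/s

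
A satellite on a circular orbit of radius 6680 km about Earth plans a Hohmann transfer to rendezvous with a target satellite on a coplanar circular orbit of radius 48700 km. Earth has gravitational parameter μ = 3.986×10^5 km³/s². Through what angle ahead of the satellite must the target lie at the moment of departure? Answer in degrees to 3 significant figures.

Transfer-ellipse semi-major axis a_t = (r₁ + r₂)/2 = (6680 + 48700)/2 = 27690 km.
Transfer time t = π√(a_t³/μ) = 22928 s.
Target angular speed ω₂ = √(μ/r₂³) = 5.8746×10^-5 rad/s.
Angle swept by the target during transfer: ω₂·t = 1.3469 rad = 77.17°.
The satellite traverses 180° on the transfer ellipse, so the target must lead by 180° − 77.17° = 103°.

φ = 103°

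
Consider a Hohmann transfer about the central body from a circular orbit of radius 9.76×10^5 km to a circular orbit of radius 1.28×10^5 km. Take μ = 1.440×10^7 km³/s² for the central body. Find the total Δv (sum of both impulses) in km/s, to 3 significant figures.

Semi-major axis of the transfer orbit: a_t = (9.760×10^5 + 1.280×10^5)/2 = 5.520×10^5 km.
Circular speed at r₁: v₁ = √(μ/r₁) = √(1.440×10^7/9.760×10^5) = 3.841 km/s.
On the transfer ellipse at r₁, vis-viva gives v_a = √[μ(2/r₁ − 1/a_t)] = 1.850 km/s.
First burn Δv₁ = |v_a − v₁| = 1.991 km/s.
At r₂, v₂ = √(μ/r₂) = 10.607 km/s.
Transfer-orbit speed at r₂: v_p = √[μ(2/r₂ − 1/a_t)] = 14.104 km/s.
Second burn Δv₂ = |v₂ − v_p| = 3.497 km/s.
Total Δv = Δv₁ + Δv₂ = 5.488 km/s.

Δv = 5.49 km/s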